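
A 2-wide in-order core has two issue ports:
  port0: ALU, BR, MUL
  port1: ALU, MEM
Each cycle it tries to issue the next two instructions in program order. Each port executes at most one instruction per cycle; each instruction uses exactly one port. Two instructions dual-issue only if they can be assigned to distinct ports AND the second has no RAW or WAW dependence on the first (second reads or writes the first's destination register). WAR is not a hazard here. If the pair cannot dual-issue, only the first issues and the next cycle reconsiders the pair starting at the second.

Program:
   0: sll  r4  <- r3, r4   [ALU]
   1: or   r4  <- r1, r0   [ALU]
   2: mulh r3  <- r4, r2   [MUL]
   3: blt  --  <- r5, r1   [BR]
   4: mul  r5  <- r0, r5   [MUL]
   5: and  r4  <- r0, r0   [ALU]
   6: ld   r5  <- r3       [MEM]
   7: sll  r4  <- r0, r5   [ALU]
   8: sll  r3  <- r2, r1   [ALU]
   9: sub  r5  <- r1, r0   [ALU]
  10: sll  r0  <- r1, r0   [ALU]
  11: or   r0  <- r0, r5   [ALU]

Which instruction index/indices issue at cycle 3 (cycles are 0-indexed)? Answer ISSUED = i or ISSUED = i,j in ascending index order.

  cy0 -> i0 (sll) WAW r4
  cy1 -> i1 (or) RAW r4
  cy2 -> i2 (mulh) no-port MUL/BR
  cy3 -> i3 (blt) no-port BR/MUL
  cy4 -> i4+i5 (mul and) 2-wide
  cy5 -> i6 (ld) RAW r5
  cy6 -> i7+i8 (sll sll) 2-wide
  cy7 -> i9+i10 (sub sll) 2-wide
  cy8 -> i11 (or) tail

ISSUED = 3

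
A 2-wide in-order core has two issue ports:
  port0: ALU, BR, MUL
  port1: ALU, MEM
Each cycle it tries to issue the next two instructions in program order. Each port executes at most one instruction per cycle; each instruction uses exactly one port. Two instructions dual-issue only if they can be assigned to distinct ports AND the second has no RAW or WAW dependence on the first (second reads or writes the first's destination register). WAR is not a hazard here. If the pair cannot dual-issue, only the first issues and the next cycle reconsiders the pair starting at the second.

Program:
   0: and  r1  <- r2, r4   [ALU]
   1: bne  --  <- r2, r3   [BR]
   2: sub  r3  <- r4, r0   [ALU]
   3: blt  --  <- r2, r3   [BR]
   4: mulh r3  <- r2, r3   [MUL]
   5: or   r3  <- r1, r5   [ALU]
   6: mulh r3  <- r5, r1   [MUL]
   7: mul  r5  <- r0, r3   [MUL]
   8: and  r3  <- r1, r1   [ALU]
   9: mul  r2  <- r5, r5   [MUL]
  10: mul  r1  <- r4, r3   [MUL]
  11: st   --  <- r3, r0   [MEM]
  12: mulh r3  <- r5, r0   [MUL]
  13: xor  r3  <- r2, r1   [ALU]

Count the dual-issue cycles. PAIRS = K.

t=0 i0&i1:and.ALU bne.BR ; dual
t=1 i2:sub.ALU ; RAW r3
t=2 i3:blt.BR ; no-port BR/MUL
t=3 i4:mulh.MUL ; WAW r3
t=4 i5:or.ALU ; WAW r3
t=5 i6:mulh.MUL ; no-port MUL/MUL
t=6 i7&i8:mul.MUL and.ALU ; dual
t=7 i9:mul.MUL ; no-port MUL/MUL
t=8 i10&i11:mul.MUL st.MEM ; dual
t=9 i12:mulh.MUL ; WAW r3
t=10 i13:xor.ALU ; tail

PAIRS = 3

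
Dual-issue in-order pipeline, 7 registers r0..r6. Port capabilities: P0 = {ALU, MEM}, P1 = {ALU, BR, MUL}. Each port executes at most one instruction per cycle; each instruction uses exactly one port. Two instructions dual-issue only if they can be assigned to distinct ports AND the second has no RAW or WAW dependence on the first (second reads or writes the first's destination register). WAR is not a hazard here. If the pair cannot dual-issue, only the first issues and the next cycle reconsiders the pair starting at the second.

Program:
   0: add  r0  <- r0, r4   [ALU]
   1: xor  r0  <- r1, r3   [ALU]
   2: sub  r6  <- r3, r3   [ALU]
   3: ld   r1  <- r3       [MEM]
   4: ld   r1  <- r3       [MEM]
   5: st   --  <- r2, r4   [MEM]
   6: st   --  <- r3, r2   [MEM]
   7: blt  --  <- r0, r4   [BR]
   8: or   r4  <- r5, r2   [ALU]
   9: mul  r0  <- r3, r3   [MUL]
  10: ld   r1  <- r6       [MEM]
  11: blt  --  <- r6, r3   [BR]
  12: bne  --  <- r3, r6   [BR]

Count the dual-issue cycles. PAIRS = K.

t=0 i0:add ; WAW r0
t=1 i1,i2:xor+sub ; 2-wide
t=2 i3:ld ; no-port MEM/MEM
t=3 i4:ld ; no-port MEM/MEM
t=4 i5:st ; no-port MEM/MEM
t=5 i6,i7:st+blt ; 2-wide
t=6 i8,i9:or+mul ; 2-wide
t=7 i10,i11:ld+blt ; 2-wide
t=8 i12:bne ; tail

PAIRS = 4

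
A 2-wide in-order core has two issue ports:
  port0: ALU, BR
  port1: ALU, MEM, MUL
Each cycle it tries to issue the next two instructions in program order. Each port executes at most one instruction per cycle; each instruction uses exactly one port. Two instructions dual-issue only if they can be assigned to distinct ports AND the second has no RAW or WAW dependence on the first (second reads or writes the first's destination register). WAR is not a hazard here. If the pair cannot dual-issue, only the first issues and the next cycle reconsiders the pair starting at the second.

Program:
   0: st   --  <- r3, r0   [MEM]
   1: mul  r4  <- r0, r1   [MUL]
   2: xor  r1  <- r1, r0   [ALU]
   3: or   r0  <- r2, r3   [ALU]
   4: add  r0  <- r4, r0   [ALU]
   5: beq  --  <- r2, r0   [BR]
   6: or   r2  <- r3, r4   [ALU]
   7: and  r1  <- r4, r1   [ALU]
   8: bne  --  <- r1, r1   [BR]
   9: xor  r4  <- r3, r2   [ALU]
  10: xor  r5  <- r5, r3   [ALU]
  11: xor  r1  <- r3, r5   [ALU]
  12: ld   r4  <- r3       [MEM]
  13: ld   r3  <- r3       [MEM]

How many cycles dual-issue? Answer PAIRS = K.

  cy0 -> i0 (st.MEM) no-port MEM/MUL
  cy1 -> i1/i2 (mul.MUL;xor.ALU) 2-wide
  cy2 -> i3 (or.ALU) RAW+WAW r0
  cy3 -> i4 (add.ALU) RAW r0
  cy4 -> i5/i6 (beq.BR;or.ALU) 2-wide
  cy5 -> i7 (and.ALU) RAW r1
  cy6 -> i8/i9 (bne.BR;xor.ALU) 2-wide
  cy7 -> i10 (xor.ALU) RAW r5
  cy8 -> i11/i12 (xor.ALU;ld.MEM) 2-wide
  cy9 -> i13 (ld.MEM) tail

PAIRS = 4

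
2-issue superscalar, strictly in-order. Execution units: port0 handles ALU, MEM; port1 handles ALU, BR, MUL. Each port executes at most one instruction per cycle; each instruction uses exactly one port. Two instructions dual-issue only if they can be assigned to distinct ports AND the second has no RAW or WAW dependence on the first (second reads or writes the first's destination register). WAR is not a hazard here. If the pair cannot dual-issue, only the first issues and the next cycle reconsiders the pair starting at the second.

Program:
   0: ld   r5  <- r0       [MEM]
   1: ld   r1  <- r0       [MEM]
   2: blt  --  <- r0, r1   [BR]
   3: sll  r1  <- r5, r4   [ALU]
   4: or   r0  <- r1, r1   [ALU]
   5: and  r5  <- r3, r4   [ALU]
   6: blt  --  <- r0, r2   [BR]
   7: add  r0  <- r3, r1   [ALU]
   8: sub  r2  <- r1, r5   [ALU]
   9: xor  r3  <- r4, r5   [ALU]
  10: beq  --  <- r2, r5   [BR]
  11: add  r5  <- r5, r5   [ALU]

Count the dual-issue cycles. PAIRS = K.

c0: i0 ld.MEM  no-port MEM/MEM
c1: i1 ld.MEM  RAW r1
c2: i2&i3 blt.BR;sll.ALU  dual
c3: i4&i5 or.ALU;and.ALU  dual
c4: i6&i7 blt.BR;add.ALU  dual
c5: i8&i9 sub.ALU;xor.ALU  dual
c6: i10&i11 beq.BR;add.ALU  dual

PAIRS = 5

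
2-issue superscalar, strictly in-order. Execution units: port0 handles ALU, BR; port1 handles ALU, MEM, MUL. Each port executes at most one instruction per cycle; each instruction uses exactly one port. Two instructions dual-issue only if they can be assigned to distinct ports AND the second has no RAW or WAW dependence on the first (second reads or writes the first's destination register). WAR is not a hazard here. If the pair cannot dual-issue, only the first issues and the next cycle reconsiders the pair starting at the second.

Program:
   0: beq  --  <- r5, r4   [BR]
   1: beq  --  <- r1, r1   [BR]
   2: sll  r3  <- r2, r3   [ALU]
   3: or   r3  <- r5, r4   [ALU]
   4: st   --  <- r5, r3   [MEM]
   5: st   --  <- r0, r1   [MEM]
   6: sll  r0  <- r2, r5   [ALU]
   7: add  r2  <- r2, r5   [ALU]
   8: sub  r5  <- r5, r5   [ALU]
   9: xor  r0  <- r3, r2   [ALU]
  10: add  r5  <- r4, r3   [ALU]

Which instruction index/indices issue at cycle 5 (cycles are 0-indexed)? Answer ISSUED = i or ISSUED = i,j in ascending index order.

ISSUED = 7,8

[0] i0  beq  -- no-port BR/BR
[1] i1&i2  beq sll  -- pair
[2] i3  or  -- RAW r3
[3] i4  st  -- no-port MEM/MEM
[4] i5&i6  st sll  -- pair
[5] i7&i8  add sub  -- pair
[6] i9&i10  xor add  -- pair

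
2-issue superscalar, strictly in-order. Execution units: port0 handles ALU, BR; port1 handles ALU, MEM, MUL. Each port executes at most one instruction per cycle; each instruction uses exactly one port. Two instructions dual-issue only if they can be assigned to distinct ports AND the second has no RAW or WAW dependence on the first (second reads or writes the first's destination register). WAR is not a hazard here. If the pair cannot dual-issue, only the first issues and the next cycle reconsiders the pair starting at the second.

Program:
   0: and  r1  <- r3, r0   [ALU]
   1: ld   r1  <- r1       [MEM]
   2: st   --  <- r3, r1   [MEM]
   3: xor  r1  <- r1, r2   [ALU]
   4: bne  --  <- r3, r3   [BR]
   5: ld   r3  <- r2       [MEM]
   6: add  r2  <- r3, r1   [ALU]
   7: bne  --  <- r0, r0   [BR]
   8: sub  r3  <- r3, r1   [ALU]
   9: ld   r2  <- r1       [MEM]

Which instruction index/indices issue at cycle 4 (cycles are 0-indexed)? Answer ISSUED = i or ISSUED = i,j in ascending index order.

ISSUED = 6,7

#0 head=0: and.ALU i0 RAW+WAW r1
#1 head=1: ld.MEM i1 no-port MEM/MEM
#2 head=2: st.MEM+xor.ALU i2,i3 pair
#3 head=4: bne.BR+ld.MEM i4,i5 pair
#4 head=6: add.ALU+bne.BR i6,i7 pair
#5 head=8: sub.ALU+ld.MEM i8,i9 pair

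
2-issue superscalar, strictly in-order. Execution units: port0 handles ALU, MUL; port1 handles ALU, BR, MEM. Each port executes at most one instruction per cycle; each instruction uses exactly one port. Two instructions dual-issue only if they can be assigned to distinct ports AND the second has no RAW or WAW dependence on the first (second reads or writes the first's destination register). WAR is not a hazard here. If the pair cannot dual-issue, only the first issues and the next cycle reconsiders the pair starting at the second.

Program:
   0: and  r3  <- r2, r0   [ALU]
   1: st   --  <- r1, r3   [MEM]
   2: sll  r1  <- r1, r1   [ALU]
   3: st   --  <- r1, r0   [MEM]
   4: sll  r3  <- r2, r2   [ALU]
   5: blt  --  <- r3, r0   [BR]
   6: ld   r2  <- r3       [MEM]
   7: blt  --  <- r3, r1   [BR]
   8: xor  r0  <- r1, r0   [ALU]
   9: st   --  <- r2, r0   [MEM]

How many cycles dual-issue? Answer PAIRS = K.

PAIRS = 3

t=0 i0:and.ALU ; RAW r3
t=1 i1&i2:st.MEM;sll.ALU ; pair
t=2 i3&i4:st.MEM;sll.ALU ; pair
t=3 i5:blt.BR ; no-port BR/MEM
t=4 i6:ld.MEM ; no-port MEM/BR
t=5 i7&i8:blt.BR;xor.ALU ; pair
t=6 i9:st.MEM ; tail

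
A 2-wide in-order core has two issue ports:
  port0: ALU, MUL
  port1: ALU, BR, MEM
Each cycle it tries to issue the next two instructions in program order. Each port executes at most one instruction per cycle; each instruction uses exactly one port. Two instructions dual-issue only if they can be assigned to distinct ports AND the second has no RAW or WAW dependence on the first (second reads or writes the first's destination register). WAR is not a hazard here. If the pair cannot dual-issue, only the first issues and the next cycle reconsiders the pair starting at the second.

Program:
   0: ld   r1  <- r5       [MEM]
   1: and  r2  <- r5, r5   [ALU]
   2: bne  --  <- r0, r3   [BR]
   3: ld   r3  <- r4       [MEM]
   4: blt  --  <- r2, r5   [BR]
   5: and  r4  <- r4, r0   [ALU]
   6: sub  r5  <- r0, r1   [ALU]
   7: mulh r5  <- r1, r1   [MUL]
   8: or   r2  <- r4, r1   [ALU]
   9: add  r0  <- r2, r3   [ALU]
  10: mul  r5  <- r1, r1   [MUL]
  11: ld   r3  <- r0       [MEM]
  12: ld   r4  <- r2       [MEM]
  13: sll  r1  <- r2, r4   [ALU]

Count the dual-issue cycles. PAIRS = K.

PAIRS = 4

[0] i0/i1  ld+and  -- dual
[1] i2  bne  -- no-port BR/MEM
[2] i3  ld  -- no-port MEM/BR
[3] i4/i5  blt+and  -- dual
[4] i6  sub  -- WAW r5
[5] i7/i8  mulh+or  -- dual
[6] i9/i10  add+mul  -- dual
[7] i11  ld  -- no-port MEM/MEM
[8] i12  ld  -- RAW r4
[9] i13  sll  -- tail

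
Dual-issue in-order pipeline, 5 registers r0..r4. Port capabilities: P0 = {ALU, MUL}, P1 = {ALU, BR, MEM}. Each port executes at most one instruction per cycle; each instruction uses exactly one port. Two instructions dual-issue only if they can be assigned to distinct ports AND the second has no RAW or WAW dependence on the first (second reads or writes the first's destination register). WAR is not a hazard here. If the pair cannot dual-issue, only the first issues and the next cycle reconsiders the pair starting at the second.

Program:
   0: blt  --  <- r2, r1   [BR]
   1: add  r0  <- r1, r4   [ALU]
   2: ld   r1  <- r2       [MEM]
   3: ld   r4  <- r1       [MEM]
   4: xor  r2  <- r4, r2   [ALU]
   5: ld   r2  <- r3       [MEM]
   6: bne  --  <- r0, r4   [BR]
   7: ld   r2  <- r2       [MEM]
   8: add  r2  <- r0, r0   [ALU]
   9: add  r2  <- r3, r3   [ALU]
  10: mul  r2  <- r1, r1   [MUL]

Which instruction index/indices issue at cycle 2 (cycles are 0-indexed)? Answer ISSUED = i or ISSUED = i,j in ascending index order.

#0 head=0: blt.BR;add.ALU i0,i1 dual
#1 head=2: ld.MEM i2 no-port MEM/MEM
#2 head=3: ld.MEM i3 RAW r4
#3 head=4: xor.ALU i4 WAW r2
#4 head=5: ld.MEM i5 no-port MEM/BR
#5 head=6: bne.BR i6 no-port BR/MEM
#6 head=7: ld.MEM i7 WAW r2
#7 head=8: add.ALU i8 WAW r2
#8 head=9: add.ALU i9 WAW r2
#9 head=10: mul.MUL i10 tail

ISSUED = 3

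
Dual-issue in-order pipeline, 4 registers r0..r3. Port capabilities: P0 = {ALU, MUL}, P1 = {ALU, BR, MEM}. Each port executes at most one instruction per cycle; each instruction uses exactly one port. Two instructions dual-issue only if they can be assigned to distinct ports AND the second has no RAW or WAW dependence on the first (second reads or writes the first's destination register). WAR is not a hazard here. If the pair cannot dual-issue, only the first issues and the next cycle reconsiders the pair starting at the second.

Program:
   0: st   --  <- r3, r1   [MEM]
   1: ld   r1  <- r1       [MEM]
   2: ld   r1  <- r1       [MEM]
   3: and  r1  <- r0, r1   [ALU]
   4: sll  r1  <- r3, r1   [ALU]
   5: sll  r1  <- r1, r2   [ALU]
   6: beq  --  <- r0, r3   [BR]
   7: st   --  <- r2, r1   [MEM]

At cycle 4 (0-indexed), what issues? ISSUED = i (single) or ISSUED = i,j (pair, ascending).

ISSUED = 4

0. st @i0  | no-port MEM/MEM
1. ld @i1  | no-port MEM/MEM
2. ld @i2  | RAW+WAW r1
3. and @i3  | RAW+WAW r1
4. sll @i4  | RAW+WAW r1
5. sll beq @i5&i6  | dual
6. st @i7  | tail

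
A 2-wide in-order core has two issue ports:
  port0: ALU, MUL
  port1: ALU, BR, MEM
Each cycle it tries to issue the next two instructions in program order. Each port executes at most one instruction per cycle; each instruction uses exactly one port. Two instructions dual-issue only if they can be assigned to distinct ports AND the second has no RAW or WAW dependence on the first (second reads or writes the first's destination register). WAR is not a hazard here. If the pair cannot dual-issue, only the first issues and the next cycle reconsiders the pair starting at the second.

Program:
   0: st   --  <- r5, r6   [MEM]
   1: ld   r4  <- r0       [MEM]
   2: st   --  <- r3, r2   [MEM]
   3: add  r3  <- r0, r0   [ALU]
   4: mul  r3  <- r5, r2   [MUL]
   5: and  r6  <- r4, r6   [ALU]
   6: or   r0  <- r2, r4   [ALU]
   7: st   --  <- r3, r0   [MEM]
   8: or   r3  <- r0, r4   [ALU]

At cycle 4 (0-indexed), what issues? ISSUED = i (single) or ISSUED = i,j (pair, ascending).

t=0 i0:st.MEM ; no-port MEM/MEM
t=1 i1:ld.MEM ; no-port MEM/MEM
t=2 i2/i3:st.MEM/add.ALU ; dual
t=3 i4/i5:mul.MUL/and.ALU ; dual
t=4 i6:or.ALU ; RAW r0
t=5 i7/i8:st.MEM/or.ALU ; dual

ISSUED = 6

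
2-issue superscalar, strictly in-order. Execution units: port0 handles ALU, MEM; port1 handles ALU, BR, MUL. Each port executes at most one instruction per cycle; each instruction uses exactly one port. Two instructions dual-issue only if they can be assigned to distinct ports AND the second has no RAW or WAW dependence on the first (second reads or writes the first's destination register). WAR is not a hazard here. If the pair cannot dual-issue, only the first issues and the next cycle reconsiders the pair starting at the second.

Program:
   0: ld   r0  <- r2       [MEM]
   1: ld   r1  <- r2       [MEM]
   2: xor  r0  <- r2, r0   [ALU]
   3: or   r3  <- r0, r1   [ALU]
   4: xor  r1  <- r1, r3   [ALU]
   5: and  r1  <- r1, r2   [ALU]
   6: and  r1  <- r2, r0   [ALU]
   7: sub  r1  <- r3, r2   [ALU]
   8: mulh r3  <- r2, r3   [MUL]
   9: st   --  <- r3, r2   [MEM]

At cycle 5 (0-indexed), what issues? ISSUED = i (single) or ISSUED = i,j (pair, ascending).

#0 head=0: ld i0 no-port MEM/MEM
#1 head=1: ld xor i1/i2 2-wide
#2 head=3: or i3 RAW r3
#3 head=4: xor i4 RAW+WAW r1
#4 head=5: and i5 WAW r1
#5 head=6: and i6 WAW r1
#6 head=7: sub mulh i7/i8 2-wide
#7 head=9: st i9 tail

ISSUED = 6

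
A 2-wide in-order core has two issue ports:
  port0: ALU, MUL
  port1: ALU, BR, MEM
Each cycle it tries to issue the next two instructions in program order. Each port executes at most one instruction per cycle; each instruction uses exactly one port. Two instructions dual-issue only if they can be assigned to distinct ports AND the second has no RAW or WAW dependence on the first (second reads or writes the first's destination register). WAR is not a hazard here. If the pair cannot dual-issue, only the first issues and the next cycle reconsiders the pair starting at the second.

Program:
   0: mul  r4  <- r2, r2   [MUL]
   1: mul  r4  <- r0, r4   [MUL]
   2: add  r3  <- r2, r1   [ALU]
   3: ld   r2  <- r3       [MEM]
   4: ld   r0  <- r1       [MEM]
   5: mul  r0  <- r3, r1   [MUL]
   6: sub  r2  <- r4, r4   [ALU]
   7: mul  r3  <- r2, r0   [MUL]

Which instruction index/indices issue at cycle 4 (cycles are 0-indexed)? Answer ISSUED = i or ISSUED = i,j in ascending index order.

ISSUED = 5,6

[0] i0  mul  -- no-port MUL/MUL
[1] i1&i2  mul/add  -- 2-wide
[2] i3  ld  -- no-port MEM/MEM
[3] i4  ld  -- WAW r0
[4] i5&i6  mul/sub  -- 2-wide
[5] i7  mul  -- tail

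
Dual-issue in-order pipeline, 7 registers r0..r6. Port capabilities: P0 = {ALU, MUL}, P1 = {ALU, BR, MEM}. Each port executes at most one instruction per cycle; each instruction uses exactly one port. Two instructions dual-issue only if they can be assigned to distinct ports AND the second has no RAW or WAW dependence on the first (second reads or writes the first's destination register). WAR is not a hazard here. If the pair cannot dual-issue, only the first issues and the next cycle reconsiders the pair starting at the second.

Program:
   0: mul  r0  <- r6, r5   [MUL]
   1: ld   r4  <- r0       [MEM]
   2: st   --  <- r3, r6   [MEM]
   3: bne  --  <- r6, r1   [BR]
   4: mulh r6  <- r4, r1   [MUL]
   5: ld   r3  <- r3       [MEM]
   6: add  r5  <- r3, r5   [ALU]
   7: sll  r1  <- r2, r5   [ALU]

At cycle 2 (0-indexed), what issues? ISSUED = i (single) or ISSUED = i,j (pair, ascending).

ISSUED = 2

  cy0 -> i0 (mul) RAW r0
  cy1 -> i1 (ld) no-port MEM/MEM
  cy2 -> i2 (st) no-port MEM/BR
  cy3 -> i3,i4 (bne+mulh) pair
  cy4 -> i5 (ld) RAW r3
  cy5 -> i6 (add) RAW r5
  cy6 -> i7 (sll) tail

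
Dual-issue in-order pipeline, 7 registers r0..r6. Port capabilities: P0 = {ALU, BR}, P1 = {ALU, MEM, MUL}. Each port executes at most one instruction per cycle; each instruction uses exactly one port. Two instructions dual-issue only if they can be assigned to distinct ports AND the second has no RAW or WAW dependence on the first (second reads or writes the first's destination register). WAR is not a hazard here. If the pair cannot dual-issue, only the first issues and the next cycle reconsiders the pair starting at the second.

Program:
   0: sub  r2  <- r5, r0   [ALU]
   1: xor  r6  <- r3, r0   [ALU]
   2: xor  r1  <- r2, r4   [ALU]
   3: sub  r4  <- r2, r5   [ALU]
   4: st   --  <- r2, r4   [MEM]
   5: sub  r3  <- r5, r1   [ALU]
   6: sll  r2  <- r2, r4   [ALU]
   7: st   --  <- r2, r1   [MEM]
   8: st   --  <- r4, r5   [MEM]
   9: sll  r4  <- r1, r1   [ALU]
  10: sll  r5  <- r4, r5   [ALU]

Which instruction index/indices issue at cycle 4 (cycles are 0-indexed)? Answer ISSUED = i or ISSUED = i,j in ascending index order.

c0: i0/i1 sub.ALU/xor.ALU  2-wide
c1: i2/i3 xor.ALU/sub.ALU  2-wide
c2: i4/i5 st.MEM/sub.ALU  2-wide
c3: i6 sll.ALU  RAW r2
c4: i7 st.MEM  no-port MEM/MEM
c5: i8/i9 st.MEM/sll.ALU  2-wide
c6: i10 sll.ALU  tail

ISSUED = 7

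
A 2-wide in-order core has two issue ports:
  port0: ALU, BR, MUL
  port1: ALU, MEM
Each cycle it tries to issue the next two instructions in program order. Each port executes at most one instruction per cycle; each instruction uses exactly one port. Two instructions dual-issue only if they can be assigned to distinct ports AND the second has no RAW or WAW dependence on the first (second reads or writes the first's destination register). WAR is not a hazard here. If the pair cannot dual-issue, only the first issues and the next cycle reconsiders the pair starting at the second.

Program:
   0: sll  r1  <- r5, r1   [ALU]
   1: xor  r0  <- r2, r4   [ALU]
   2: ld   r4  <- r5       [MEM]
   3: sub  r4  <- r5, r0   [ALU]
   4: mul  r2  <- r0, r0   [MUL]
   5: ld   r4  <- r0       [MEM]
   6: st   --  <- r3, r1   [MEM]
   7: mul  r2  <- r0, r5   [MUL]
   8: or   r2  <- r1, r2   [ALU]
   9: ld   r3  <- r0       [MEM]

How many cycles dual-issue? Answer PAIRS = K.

[0] i0&i1  sll/xor  -- dual
[1] i2  ld  -- WAW r4
[2] i3&i4  sub/mul  -- dual
[3] i5  ld  -- no-port MEM/MEM
[4] i6&i7  st/mul  -- dual
[5] i8&i9  or/ld  -- dual

PAIRS = 4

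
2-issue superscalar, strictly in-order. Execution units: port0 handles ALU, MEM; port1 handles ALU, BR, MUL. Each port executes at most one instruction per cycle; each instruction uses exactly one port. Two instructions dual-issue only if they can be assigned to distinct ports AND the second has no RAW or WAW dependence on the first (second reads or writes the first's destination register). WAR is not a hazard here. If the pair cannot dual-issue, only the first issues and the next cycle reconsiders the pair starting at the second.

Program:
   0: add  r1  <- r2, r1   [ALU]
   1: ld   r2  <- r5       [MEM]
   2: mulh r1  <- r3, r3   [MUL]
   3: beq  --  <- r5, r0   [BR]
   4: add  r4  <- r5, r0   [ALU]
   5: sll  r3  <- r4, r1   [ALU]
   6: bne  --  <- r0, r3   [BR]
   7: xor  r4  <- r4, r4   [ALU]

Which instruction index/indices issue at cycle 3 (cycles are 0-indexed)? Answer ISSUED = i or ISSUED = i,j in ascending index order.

#0 head=0: add.ALU ld.MEM i0/i1 2-wide
#1 head=2: mulh.MUL i2 no-port MUL/BR
#2 head=3: beq.BR add.ALU i3/i4 2-wide
#3 head=5: sll.ALU i5 RAW r3
#4 head=6: bne.BR xor.ALU i6/i7 2-wide

ISSUED = 5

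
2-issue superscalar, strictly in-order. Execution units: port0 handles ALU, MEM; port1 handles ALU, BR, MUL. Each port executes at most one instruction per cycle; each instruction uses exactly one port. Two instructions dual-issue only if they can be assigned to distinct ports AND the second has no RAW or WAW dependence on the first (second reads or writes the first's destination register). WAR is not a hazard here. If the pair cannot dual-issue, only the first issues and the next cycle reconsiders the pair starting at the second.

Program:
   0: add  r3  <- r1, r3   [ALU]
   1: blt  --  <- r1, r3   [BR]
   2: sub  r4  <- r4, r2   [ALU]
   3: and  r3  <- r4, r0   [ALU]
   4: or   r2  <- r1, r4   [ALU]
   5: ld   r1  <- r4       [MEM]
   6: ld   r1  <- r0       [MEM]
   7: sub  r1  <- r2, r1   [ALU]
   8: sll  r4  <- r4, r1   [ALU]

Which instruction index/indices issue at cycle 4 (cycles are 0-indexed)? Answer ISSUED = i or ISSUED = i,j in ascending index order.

#0 head=0: add i0 RAW r3
#1 head=1: blt/sub i1+i2 pair
#2 head=3: and/or i3+i4 pair
#3 head=5: ld i5 no-port MEM/MEM
#4 head=6: ld i6 RAW+WAW r1
#5 head=7: sub i7 RAW r1
#6 head=8: sll i8 tail

ISSUED = 6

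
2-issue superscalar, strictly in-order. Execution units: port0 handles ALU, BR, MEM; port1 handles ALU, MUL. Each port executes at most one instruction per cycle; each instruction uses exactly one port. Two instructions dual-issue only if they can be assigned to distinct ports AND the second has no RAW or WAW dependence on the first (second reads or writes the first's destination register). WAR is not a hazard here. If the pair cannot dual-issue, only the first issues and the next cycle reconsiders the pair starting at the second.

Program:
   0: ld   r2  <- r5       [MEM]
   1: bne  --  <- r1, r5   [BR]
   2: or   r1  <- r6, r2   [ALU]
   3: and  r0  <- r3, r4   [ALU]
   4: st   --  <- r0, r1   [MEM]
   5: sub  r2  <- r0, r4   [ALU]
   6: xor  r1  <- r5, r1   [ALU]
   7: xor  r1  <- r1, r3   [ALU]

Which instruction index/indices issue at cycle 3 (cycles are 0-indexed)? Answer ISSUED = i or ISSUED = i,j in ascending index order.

#0 head=0: ld.MEM i0 no-port MEM/BR
#1 head=1: bne.BR+or.ALU i1/i2 pair
#2 head=3: and.ALU i3 RAW r0
#3 head=4: st.MEM+sub.ALU i4/i5 pair
#4 head=6: xor.ALU i6 RAW+WAW r1
#5 head=7: xor.ALU i7 tail

ISSUED = 4,5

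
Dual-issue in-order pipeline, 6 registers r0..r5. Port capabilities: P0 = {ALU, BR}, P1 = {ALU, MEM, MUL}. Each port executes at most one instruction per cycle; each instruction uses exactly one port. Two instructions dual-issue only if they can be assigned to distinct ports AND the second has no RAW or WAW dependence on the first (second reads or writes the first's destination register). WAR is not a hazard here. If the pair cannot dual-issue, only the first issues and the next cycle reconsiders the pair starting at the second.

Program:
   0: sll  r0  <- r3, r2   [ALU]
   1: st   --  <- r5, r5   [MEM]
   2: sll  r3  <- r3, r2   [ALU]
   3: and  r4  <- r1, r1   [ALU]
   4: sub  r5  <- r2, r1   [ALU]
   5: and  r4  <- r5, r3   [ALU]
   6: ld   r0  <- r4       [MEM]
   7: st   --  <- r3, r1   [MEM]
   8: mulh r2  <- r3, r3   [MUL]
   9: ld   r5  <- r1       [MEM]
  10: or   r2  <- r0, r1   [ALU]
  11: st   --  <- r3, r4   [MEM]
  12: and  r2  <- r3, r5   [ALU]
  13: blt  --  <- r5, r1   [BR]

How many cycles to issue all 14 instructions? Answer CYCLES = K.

CYCLES = 10

[0] i0&i1  sll.ALU st.MEM  -- dual
[1] i2&i3  sll.ALU and.ALU  -- dual
[2] i4  sub.ALU  -- RAW r5
[3] i5  and.ALU  -- RAW r4
[4] i6  ld.MEM  -- no-port MEM/MEM
[5] i7  st.MEM  -- no-port MEM/MUL
[6] i8  mulh.MUL  -- no-port MUL/MEM
[7] i9&i10  ld.MEM or.ALU  -- dual
[8] i11&i12  st.MEM and.ALU  -- dual
[9] i13  blt.BR  -- tail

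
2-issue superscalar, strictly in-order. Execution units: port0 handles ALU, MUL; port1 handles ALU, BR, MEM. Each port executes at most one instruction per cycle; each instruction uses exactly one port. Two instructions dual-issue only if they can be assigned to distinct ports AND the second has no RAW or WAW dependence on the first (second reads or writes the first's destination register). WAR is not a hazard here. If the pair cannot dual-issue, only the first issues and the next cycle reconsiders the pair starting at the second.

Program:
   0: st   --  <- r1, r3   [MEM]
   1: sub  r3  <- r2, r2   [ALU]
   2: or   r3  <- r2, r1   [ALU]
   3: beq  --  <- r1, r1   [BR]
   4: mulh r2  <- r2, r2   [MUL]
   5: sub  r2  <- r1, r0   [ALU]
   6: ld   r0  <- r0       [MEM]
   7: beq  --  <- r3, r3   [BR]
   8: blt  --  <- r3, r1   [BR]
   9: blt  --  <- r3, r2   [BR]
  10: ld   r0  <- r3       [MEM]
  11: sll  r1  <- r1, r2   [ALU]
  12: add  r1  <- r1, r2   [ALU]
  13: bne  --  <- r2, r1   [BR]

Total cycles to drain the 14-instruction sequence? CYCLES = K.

CYCLES = 10

c0: i0+i1 st/sub  2-wide
c1: i2+i3 or/beq  2-wide
c2: i4 mulh  WAW r2
c3: i5+i6 sub/ld  2-wide
c4: i7 beq  no-port BR/BR
c5: i8 blt  no-port BR/BR
c6: i9 blt  no-port BR/MEM
c7: i10+i11 ld/sll  2-wide
c8: i12 add  RAW r1
c9: i13 bne  tail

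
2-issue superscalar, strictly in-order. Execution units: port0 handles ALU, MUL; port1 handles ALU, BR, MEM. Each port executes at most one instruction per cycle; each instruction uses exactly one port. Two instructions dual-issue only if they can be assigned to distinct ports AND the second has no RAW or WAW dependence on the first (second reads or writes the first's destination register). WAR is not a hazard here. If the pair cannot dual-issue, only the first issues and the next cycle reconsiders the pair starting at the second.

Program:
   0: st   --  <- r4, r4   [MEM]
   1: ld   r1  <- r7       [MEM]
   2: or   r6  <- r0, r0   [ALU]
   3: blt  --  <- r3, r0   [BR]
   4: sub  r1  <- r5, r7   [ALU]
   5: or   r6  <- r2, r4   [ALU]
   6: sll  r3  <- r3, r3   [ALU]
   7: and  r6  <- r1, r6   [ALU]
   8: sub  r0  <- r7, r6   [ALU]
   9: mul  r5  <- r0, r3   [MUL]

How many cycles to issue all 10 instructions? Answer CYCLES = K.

0. st.MEM @i0  | no-port MEM/MEM
1. ld.MEM/or.ALU @i1/i2  | dual
2. blt.BR/sub.ALU @i3/i4  | dual
3. or.ALU/sll.ALU @i5/i6  | dual
4. and.ALU @i7  | RAW r6
5. sub.ALU @i8  | RAW r0
6. mul.MUL @i9  | tail

CYCLES = 7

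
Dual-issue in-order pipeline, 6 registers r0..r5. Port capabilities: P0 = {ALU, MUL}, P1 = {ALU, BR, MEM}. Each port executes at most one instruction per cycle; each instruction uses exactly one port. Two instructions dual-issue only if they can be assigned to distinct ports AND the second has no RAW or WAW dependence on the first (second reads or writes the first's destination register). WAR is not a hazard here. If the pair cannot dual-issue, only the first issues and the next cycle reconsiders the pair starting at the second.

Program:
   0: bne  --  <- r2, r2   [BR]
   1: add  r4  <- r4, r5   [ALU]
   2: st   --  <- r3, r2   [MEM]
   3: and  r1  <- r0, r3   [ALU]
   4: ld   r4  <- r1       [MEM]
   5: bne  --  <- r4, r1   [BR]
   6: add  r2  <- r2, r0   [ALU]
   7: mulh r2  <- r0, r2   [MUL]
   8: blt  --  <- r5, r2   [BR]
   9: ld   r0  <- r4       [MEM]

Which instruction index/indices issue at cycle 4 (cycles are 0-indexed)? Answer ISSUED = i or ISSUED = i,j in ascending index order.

ISSUED = 7

c0: i0&i1 bne.BR+add.ALU  dual
c1: i2&i3 st.MEM+and.ALU  dual
c2: i4 ld.MEM  no-port MEM/BR
c3: i5&i6 bne.BR+add.ALU  dual
c4: i7 mulh.MUL  RAW r2
c5: i8 blt.BR  no-port BR/MEM
c6: i9 ld.MEM  tail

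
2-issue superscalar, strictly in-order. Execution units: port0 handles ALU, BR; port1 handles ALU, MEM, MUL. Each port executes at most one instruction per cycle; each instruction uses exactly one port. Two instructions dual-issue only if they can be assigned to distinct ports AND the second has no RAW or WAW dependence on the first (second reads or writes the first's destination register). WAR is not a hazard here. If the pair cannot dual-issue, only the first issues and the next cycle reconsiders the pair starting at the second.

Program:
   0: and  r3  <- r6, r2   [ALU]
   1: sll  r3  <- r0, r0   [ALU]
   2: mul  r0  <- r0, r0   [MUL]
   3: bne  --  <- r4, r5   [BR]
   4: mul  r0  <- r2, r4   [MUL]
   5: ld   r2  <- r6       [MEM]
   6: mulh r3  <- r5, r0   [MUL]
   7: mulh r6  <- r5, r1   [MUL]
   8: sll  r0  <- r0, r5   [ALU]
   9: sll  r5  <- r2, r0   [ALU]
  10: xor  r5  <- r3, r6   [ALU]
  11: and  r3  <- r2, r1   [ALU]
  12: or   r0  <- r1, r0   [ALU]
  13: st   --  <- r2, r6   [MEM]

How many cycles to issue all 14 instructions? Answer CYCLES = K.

0. and.ALU @i0  | WAW r3
1. sll.ALU mul.MUL @i1,i2  | 2-wide
2. bne.BR mul.MUL @i3,i4  | 2-wide
3. ld.MEM @i5  | no-port MEM/MUL
4. mulh.MUL @i6  | no-port MUL/MUL
5. mulh.MUL sll.ALU @i7,i8  | 2-wide
6. sll.ALU @i9  | WAW r5
7. xor.ALU and.ALU @i10,i11  | 2-wide
8. or.ALU st.MEM @i12,i13  | 2-wide

CYCLES = 9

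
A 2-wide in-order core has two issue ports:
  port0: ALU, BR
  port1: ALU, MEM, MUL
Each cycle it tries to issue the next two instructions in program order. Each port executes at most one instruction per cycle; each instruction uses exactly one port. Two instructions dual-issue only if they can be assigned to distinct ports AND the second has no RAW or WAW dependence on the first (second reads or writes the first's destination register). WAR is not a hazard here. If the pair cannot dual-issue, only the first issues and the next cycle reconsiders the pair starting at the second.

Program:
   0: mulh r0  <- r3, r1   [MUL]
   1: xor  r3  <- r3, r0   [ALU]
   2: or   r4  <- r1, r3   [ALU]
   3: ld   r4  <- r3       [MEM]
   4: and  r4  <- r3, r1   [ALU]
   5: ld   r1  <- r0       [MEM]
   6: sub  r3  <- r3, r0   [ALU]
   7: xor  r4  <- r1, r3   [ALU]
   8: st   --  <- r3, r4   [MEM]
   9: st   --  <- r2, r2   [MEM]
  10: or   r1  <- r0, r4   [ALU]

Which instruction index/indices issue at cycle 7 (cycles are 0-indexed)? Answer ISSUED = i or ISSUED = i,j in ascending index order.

ISSUED = 8

  cy0 -> i0 (mulh) RAW r0
  cy1 -> i1 (xor) RAW r3
  cy2 -> i2 (or) WAW r4
  cy3 -> i3 (ld) WAW r4
  cy4 -> i4,i5 (and/ld) 2-wide
  cy5 -> i6 (sub) RAW r3
  cy6 -> i7 (xor) RAW r4
  cy7 -> i8 (st) no-port MEM/MEM
  cy8 -> i9,i10 (st/or) 2-wide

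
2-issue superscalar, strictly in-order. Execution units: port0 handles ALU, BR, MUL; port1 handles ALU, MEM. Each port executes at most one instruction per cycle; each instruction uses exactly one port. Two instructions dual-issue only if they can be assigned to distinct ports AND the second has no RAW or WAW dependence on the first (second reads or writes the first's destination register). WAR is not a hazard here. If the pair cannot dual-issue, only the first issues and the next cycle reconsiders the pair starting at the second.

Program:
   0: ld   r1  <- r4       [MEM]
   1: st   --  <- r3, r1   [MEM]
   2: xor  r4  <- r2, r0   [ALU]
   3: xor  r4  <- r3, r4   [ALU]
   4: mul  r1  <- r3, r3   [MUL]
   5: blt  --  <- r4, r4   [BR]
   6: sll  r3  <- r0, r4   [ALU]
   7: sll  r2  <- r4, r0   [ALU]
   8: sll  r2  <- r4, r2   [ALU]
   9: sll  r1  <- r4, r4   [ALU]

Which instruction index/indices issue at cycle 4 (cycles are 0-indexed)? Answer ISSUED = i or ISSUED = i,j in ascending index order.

0. ld.MEM @i0  | no-port MEM/MEM
1. st.MEM+xor.ALU @i1/i2  | dual
2. xor.ALU+mul.MUL @i3/i4  | dual
3. blt.BR+sll.ALU @i5/i6  | dual
4. sll.ALU @i7  | RAW+WAW r2
5. sll.ALU+sll.ALU @i8/i9  | dual

ISSUED = 7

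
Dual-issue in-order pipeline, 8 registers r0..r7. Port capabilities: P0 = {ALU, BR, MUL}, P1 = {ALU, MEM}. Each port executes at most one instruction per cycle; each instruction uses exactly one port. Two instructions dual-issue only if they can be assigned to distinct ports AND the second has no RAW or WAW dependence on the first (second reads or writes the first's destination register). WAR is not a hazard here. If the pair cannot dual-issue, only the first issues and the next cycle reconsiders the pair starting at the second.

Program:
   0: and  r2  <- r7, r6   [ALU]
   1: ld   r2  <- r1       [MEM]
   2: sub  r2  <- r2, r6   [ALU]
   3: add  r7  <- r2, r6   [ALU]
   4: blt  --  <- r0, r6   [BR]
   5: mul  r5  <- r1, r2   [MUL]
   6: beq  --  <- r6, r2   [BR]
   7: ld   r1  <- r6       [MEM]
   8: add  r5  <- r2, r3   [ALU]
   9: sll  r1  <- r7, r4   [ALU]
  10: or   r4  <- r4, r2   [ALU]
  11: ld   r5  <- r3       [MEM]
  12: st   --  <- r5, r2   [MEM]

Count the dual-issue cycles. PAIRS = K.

PAIRS = 4

t=0 i0:and.ALU ; WAW r2
t=1 i1:ld.MEM ; RAW+WAW r2
t=2 i2:sub.ALU ; RAW r2
t=3 i3&i4:add.ALU/blt.BR ; pair
t=4 i5:mul.MUL ; no-port MUL/BR
t=5 i6&i7:beq.BR/ld.MEM ; pair
t=6 i8&i9:add.ALU/sll.ALU ; pair
t=7 i10&i11:or.ALU/ld.MEM ; pair
t=8 i12:st.MEM ; tail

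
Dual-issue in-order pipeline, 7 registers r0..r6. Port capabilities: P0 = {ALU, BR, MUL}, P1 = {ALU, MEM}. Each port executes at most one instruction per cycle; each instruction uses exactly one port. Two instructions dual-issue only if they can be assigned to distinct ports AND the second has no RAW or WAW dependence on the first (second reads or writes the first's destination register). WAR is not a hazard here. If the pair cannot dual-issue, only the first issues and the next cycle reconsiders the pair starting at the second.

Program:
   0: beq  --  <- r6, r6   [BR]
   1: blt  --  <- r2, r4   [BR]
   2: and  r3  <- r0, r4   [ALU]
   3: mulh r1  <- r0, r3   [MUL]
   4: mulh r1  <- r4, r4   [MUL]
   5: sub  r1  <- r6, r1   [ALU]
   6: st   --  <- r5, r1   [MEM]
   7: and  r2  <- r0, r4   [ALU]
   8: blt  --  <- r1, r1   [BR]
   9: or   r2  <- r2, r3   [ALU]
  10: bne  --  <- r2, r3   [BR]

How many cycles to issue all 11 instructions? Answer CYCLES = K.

#0 head=0: beq i0 no-port BR/BR
#1 head=1: blt;and i1/i2 dual
#2 head=3: mulh i3 no-port MUL/MUL
#3 head=4: mulh i4 RAW+WAW r1
#4 head=5: sub i5 RAW r1
#5 head=6: st;and i6/i7 dual
#6 head=8: blt;or i8/i9 dual
#7 head=10: bne i10 tail

CYCLES = 8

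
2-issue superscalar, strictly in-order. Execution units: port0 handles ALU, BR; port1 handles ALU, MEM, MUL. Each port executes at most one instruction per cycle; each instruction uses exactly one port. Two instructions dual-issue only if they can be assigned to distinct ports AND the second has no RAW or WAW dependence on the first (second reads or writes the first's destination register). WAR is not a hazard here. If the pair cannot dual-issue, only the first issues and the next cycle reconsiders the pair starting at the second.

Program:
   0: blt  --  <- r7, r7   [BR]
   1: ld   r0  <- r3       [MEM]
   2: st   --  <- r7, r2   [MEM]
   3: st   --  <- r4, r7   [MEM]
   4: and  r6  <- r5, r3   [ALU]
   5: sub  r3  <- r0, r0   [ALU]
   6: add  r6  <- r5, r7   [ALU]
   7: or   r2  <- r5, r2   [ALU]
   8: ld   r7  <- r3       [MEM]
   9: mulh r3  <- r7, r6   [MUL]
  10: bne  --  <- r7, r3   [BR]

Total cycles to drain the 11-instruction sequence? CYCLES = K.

0. blt.BR/ld.MEM @i0+i1  | pair
1. st.MEM @i2  | no-port MEM/MEM
2. st.MEM/and.ALU @i3+i4  | pair
3. sub.ALU/add.ALU @i5+i6  | pair
4. or.ALU/ld.MEM @i7+i8  | pair
5. mulh.MUL @i9  | RAW r3
6. bne.BR @i10  | tail

CYCLES = 7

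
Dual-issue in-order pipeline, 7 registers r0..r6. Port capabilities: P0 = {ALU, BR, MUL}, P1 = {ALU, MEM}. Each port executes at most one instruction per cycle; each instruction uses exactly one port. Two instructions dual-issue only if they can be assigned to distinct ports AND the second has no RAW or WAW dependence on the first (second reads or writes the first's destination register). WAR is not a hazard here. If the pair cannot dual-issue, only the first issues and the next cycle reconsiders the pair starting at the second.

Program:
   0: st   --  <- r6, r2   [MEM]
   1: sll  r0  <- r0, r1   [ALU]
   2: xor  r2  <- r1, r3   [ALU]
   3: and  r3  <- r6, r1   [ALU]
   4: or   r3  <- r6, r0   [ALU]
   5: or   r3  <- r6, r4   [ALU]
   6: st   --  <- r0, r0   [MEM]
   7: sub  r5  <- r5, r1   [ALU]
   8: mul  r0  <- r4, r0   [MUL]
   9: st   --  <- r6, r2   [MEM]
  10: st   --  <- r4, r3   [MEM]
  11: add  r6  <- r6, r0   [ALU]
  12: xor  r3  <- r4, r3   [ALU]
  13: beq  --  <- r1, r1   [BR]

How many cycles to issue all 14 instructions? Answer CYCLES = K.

CYCLES = 8

t=0 i0,i1:st.MEM;sll.ALU ; pair
t=1 i2,i3:xor.ALU;and.ALU ; pair
t=2 i4:or.ALU ; WAW r3
t=3 i5,i6:or.ALU;st.MEM ; pair
t=4 i7,i8:sub.ALU;mul.MUL ; pair
t=5 i9:st.MEM ; no-port MEM/MEM
t=6 i10,i11:st.MEM;add.ALU ; pair
t=7 i12,i13:xor.ALU;beq.BR ; pair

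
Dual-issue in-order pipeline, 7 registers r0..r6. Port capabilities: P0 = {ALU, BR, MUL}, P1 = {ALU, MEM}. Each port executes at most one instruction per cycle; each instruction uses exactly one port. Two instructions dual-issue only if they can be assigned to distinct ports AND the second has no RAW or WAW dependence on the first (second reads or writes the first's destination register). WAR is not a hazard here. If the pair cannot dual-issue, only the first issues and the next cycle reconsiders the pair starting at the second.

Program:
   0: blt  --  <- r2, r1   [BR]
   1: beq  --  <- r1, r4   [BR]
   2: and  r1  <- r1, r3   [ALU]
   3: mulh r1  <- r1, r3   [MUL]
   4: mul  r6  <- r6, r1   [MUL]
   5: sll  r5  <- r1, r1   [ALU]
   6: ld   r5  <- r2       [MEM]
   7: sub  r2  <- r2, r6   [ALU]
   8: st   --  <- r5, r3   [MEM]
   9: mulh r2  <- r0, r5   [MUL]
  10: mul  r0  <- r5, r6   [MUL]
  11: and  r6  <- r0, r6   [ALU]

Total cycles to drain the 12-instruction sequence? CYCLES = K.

t=0 i0:blt ; no-port BR/BR
t=1 i1&i2:beq and ; pair
t=2 i3:mulh ; no-port MUL/MUL
t=3 i4&i5:mul sll ; pair
t=4 i6&i7:ld sub ; pair
t=5 i8&i9:st mulh ; pair
t=6 i10:mul ; RAW r0
t=7 i11:and ; tail

CYCLES = 8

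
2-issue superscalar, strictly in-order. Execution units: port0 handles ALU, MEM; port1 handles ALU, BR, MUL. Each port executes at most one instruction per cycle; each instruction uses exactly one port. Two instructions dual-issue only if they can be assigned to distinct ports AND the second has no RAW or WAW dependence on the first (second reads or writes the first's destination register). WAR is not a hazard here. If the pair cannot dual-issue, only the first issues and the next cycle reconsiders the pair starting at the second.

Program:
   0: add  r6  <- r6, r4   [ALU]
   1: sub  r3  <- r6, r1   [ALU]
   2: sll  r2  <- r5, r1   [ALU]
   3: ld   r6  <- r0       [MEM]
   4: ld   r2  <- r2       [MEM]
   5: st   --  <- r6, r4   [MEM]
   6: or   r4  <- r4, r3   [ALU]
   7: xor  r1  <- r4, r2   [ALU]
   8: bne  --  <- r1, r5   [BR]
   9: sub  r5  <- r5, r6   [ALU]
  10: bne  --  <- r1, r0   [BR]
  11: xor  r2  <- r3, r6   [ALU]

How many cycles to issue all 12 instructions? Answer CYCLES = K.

CYCLES = 8

#0 head=0: add.ALU i0 RAW r6
#1 head=1: sub.ALU;sll.ALU i1&i2 dual
#2 head=3: ld.MEM i3 no-port MEM/MEM
#3 head=4: ld.MEM i4 no-port MEM/MEM
#4 head=5: st.MEM;or.ALU i5&i6 dual
#5 head=7: xor.ALU i7 RAW r1
#6 head=8: bne.BR;sub.ALU i8&i9 dual
#7 head=10: bne.BR;xor.ALU i10&i11 dual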